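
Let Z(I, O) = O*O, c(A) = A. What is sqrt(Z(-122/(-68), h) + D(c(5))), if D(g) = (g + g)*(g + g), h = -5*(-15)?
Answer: 5*sqrt(229) ≈ 75.664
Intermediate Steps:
h = 75
D(g) = 4*g**2 (D(g) = (2*g)*(2*g) = 4*g**2)
Z(I, O) = O**2
sqrt(Z(-122/(-68), h) + D(c(5))) = sqrt(75**2 + 4*5**2) = sqrt(5625 + 4*25) = sqrt(5625 + 100) = sqrt(5725) = 5*sqrt(229)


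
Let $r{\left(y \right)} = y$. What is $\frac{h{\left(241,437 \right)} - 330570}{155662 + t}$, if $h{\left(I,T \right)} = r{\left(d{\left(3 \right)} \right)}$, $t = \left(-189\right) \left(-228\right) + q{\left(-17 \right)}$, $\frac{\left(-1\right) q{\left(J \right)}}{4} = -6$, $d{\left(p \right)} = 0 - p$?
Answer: $- \frac{330573}{198778} \approx -1.663$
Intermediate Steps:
$d{\left(p \right)} = - p$
$q{\left(J \right)} = 24$ ($q{\left(J \right)} = \left(-4\right) \left(-6\right) = 24$)
$t = 43116$ ($t = \left(-189\right) \left(-228\right) + 24 = 43092 + 24 = 43116$)
$h{\left(I,T \right)} = -3$ ($h{\left(I,T \right)} = \left(-1\right) 3 = -3$)
$\frac{h{\left(241,437 \right)} - 330570}{155662 + t} = \frac{-3 - 330570}{155662 + 43116} = - \frac{330573}{198778}$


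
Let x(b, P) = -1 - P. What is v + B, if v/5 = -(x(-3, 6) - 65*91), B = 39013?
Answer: 68623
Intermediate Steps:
v = 29610 (v = 5*(-((-1 - 1*6) - 65*91)) = 5*(-((-1 - 6) - 5915)) = 5*(-(-7 - 5915)) = 5*(-1*(-5922)) = 5*5922 = 29610)
v + B = 29610 + 39013 = 68623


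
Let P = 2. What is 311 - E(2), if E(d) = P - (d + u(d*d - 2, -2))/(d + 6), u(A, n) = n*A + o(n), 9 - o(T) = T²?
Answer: 2475/8 ≈ 309.38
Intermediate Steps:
o(T) = 9 - T²
u(A, n) = 9 - n² + A*n (u(A, n) = n*A + (9 - n²) = A*n + (9 - n²) = 9 - n² + A*n)
E(d) = 2 - (9 + d - 2*d²)/(6 + d) (E(d) = 2 - (d + (9 - 1*(-2)² + (d*d - 2)*(-2)))/(d + 6) = 2 - (d + (9 - 1*4 + (d² - 2)*(-2)))/(6 + d) = 2 - (d + (9 - 4 + (-2 + d²)*(-2)))/(6 + d) = 2 - (d + (9 - 4 + (4 - 2*d²)))/(6 + d) = 2 - (d + (9 - 2*d²))/(6 + d) = 2 - (9 + d - 2*d²)/(6 + d))
311 - E(2) = 311 - (3 + 2 + 2*2²)/(6 + 2) = 311 - (3 + 2 + 2*4)/8 = 311 - (3 + 2 + 8)/8 = 311 - 13/8 = 2475/8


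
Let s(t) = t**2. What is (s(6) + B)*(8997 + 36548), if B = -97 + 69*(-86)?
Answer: -273042275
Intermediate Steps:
B = -6031 (B = -97 - 5934 = -6031)
(s(6) + B)*(8997 + 36548) = (6**2 - 6031)*(8997 + 36548) = (36 - 6031)*45545 = -5995*45545 = -273042275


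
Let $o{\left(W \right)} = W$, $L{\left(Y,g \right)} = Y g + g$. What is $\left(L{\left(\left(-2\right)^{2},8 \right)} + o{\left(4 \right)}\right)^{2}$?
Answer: $1936$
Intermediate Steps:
$L{\left(Y,g \right)} = g + Y g$
$\left(L{\left(\left(-2\right)^{2},8 \right)} + o{\left(4 \right)}\right)^{2} = \left(8 \left(1 + \left(-2\right)^{2}\right) + 4\right)^{2} = \left(8 \left(1 + 4\right) + 4\right)^{2} = \left(8 \cdot 5 + 4\right)^{2} = \left(40 + 4\right)^{2} = 44^{2} = 1936$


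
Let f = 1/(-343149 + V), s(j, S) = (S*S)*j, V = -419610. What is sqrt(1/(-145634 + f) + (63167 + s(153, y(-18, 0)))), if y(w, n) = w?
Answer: sqrt(1391151459741311934902290298)/111083644207 ≈ 335.77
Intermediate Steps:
s(j, S) = j*S**2 (s(j, S) = S**2*j = j*S**2)
f = -1/762759 (f = 1/(-343149 - 419610) = 1/(-762759) = -1/762759 ≈ -1.3110e-6)
sqrt(1/(-145634 + f) + (63167 + s(153, y(-18, 0)))) = sqrt(1/(-145634 - 1/762759) + (63167 + 153*(-18)**2)) = sqrt(1/(-111083644207/762759) + (63167 + 153*324)) = sqrt(-762759/111083644207 + (63167 + 49572)) = sqrt(-762759/111083644207 + 112739) = sqrt(12523458963490214/111083644207) = sqrt(1391151459741311934902290298)/111083644207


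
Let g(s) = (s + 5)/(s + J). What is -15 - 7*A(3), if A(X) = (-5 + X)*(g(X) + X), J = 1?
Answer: 55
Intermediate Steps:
g(s) = (5 + s)/(1 + s) (g(s) = (s + 5)/(s + 1) = (5 + s)/(1 + s))
A(X) = (-5 + X)*(X + (5 + X)/(1 + X)) (A(X) = (-5 + X)*((5 + X)/(1 + X) + X) = (-5 + X)*(X + (5 + X)/(1 + X)))
-15 - 7*A(3) = -15 - 7*(-25 + 3**3 - 5*3 - 3*3**2)/(1 + 3) = -15 - 7*(-25 + 27 - 15 - 3*9)/4 = -15 - 7*(-25 + 27 - 15 - 27)/4 = -15 - 7*(-40)/4 = -15 - 7*(-10) = -15 + 70 = 55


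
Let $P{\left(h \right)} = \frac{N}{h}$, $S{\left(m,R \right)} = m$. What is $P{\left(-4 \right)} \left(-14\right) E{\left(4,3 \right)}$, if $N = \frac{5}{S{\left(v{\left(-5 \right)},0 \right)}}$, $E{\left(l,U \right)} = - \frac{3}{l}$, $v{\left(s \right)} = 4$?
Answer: $- \frac{105}{32} \approx -3.2813$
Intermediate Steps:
$N = \frac{5}{4} \approx 1.25$
$P{\left(h \right)} = \frac{5}{4 h}$
$P{\left(-4 \right)} \left(-14\right) E{\left(4,3 \right)} = \frac{5}{4 \left(-4\right)} \left(-14\right) \left(- \frac{3}{4}\right) = \frac{5}{4} \left(- \frac{1}{4}\right) \left(-14\right) \left(\left(-3\right) \frac{1}{4}\right) = \left(- \frac{5}{16}\right) \left(-14\right) \left(- \frac{3}{4}\right) = \frac{35}{8} \left(- \frac{3}{4}\right) = - \frac{105}{32}$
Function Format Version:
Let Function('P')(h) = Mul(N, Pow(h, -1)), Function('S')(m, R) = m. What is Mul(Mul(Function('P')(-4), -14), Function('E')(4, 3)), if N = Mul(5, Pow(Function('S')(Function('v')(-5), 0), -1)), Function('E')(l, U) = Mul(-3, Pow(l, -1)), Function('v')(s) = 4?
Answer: Rational(-105, 32) ≈ -3.2813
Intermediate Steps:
N = Rational(5, 4) (N = Mul(5, Pow(4, -1)) = Mul(5, Rational(1, 4)) = Rational(5, 4) ≈ 1.2500)
Function('P')(h) = Mul(Rational(5, 4), Pow(h, -1))
Mul(Mul(Function('P')(-4), -14), Function('E')(4, 3)) = Mul(Mul(Mul(Rational(5, 4), Pow(-4, -1)), -14), Mul(-3, Pow(4, -1))) = Mul(Mul(Mul(Rational(5, 4), Rational(-1, 4)), -14), Mul(-3, Rational(1, 4))) = Mul(Mul(Rational(-5, 16), -14), Rational(-3, 4)) = Mul(Rational(35, 8), Rational(-3, 4)) = Rational(-105, 32)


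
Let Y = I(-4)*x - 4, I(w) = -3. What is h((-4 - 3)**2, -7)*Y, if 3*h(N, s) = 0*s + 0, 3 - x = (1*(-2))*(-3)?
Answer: 0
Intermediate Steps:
x = -3 (x = 3 - 1*(-2)*(-3) = 3 - (-2)*(-3) = 3 - 1*6 = 3 - 6 = -3)
h(N, s) = 0 (h(N, s) = (0*s + 0)/3 = (0 + 0)/3 = (1/3)*0 = 0)
Y = 5 (Y = -3*(-3) - 4 = 9 - 4 = 5)
h((-4 - 3)**2, -7)*Y = 0*5 = 0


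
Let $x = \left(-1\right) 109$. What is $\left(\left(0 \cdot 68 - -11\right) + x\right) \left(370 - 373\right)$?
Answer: $294$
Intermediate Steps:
$x = -109$
$\left(\left(0 \cdot 68 - -11\right) + x\right) \left(370 - 373\right) = \left(\left(0 \cdot 68 - -11\right) - 109\right) \left(370 - 373\right) = \left(\left(0 + 11\right) - 109\right) \left(-3\right) = \left(11 - 109\right) \left(-3\right) = \left(-98\right) \left(-3\right) = 294$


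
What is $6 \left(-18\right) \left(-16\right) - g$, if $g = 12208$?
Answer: $-10480$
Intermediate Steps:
$6 \left(-18\right) \left(-16\right) - g = 6 \left(-18\right) \left(-16\right) - 12208 = \left(-108\right) \left(-16\right) - 12208 = 1728 - 12208 = -10480$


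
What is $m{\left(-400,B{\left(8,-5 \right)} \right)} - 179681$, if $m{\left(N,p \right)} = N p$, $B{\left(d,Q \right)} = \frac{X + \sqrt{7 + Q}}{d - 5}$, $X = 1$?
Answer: $- \frac{539443}{3} - \frac{400 \sqrt{2}}{3} \approx -1.8 \cdot 10^{5}$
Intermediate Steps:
$B{\left(d,Q \right)} = \frac{1 + \sqrt{7 + Q}}{-5 + d}$ ($B{\left(d,Q \right)} = \frac{1 + \sqrt{7 + Q}}{d - 5} = \frac{1 + \sqrt{7 + Q}}{-5 + d}$)
$m{\left(-400,B{\left(8,-5 \right)} \right)} - 179681 = - 400 \frac{1 + \sqrt{7 - 5}}{-5 + 8} - 179681 = - 400 \frac{1 + \sqrt{2}}{3} - 179681 = - 400 \left(\frac{1}{3} + \frac{\sqrt{2}}{3}\right) - 179681 = \left(- \frac{400}{3} - \frac{400 \sqrt{2}}{3}\right) - 179681 = - \frac{539443}{3} - \frac{400 \sqrt{2}}{3}$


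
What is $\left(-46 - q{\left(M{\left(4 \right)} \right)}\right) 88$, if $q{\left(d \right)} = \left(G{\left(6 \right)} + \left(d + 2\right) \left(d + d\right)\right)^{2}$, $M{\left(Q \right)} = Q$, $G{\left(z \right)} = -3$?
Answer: $-182248$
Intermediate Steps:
$q{\left(d \right)} = \left(-3 + 2 d \left(2 + d\right)\right)^{2}$ ($q{\left(d \right)} = \left(-3 + \left(d + 2\right) \left(d + d\right)\right)^{2} = \left(-3 + \left(2 + d\right) 2 d\right)^{2} = \left(-3 + 2 d \left(2 + d\right)\right)^{2}$)
$\left(-46 - q{\left(M{\left(4 \right)} \right)}\right) 88 = \left(-46 - \left(-3 + 2 \cdot 4^{2} + 4 \cdot 4\right)^{2}\right) 88 = \left(-46 - \left(-3 + 2 \cdot 16 + 16\right)^{2}\right) 88 = \left(-46 - \left(-3 + 32 + 16\right)^{2}\right) 88 = \left(-46 - 45^{2}\right) 88 = \left(-46 - 2025\right) 88 = \left(-2071\right) 88 = -182248$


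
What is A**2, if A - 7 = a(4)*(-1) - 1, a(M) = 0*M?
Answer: 36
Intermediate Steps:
a(M) = 0
A = 6 (A = 7 + (0*(-1) - 1) = 7 + (0 - 1) = 7 - 1 = 6)
A**2 = 6**2 = 36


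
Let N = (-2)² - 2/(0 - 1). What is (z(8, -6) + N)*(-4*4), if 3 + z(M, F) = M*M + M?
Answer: -1200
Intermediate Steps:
z(M, F) = -3 + M + M² (z(M, F) = -3 + (M*M + M) = -3 + (M² + M) = -3 + (M + M²) = -3 + M + M²)
N = 6 (N = 4 - 2/(-1) = 4 - 1*(-2) = 4 + 2 = 6)
(z(8, -6) + N)*(-4*4) = ((-3 + 8 + 8²) + 6)*(-4*4) = ((-3 + 8 + 64) + 6)*(-16) = (69 + 6)*(-16) = 75*(-16) = -1200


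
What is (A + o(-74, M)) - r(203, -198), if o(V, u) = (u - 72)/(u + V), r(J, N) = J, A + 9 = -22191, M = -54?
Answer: -1433729/64 ≈ -22402.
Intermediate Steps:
A = -22200 (A = -9 - 22191 = -22200)
o(V, u) = (-72 + u)/(V + u)
(A + o(-74, M)) - r(203, -198) = (-22200 + (-72 - 54)/(-74 - 54)) - 1*203 = (-22200 - 126/(-128)) - 203 = (-22200 - 1/128*(-126)) - 203 = (-22200 + 63/64) - 203 = -1420737/64 - 203 = -1433729/64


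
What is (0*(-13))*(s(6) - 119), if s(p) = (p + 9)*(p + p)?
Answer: 0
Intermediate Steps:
s(p) = 2*p*(9 + p) (s(p) = (9 + p)*(2*p) = 2*p*(9 + p))
(0*(-13))*(s(6) - 119) = (0*(-13))*(2*6*(9 + 6) - 119) = 0*(2*6*15 - 119) = 0*(180 - 119) = 0*61 = 0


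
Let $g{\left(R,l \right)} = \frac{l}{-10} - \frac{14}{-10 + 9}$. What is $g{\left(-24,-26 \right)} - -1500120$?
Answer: $\frac{7500683}{5} \approx 1.5001 \cdot 10^{6}$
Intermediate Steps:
$g{\left(R,l \right)} = 14 - \frac{l}{10}$ ($g{\left(R,l \right)} = l \left(- \frac{1}{10}\right) - \frac{14}{-1} = - \frac{l}{10} - -14 = - \frac{l}{10} + 14 = 14 - \frac{l}{10}$)
$g{\left(-24,-26 \right)} - -1500120 = \left(14 - - \frac{13}{5}\right) - -1500120 = \left(14 + \frac{13}{5}\right) + 1500120 = \frac{83}{5} + 1500120 = \frac{7500683}{5}$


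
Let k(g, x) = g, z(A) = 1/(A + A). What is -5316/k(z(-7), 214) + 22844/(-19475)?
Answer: 1449384556/19475 ≈ 74423.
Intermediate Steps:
z(A) = 1/(2*A)
-5316/k(z(-7), 214) + 22844/(-19475) = -5316/((1/2)/(-7)) + 22844/(-19475) = -5316/((1/2)*(-1/7)) + 22844*(-1/19475) = -5316/(-1/14) - 22844/19475 = -5316*(-14) - 22844/19475 = 74424 - 22844/19475 = 1449384556/19475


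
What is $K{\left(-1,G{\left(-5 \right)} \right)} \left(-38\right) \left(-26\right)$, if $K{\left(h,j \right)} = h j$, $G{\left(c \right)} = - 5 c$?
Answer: $-24700$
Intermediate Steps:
$K{\left(-1,G{\left(-5 \right)} \right)} \left(-38\right) \left(-26\right) = - \left(-5\right) \left(-5\right) \left(-38\right) \left(-26\right) = \left(-1\right) 25 \left(-38\right) \left(-26\right) = \left(-25\right) \left(-38\right) \left(-26\right) = 950 \left(-26\right) = -24700$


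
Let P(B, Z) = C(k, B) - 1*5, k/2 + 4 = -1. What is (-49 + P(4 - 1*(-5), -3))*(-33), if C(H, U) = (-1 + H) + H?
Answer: 2475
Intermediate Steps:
k = -10 (k = -8 + 2*(-1) = -8 - 2 = -10)
C(H, U) = -1 + 2*H
P(B, Z) = -26 (P(B, Z) = (-1 + 2*(-10)) - 1*5 = (-1 - 20) - 5 = -21 - 5 = -26)
(-49 + P(4 - 1*(-5), -3))*(-33) = (-49 - 26)*(-33) = -75*(-33) = 2475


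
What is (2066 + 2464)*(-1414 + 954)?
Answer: -2083800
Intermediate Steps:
(2066 + 2464)*(-1414 + 954) = 4530*(-460) = -2083800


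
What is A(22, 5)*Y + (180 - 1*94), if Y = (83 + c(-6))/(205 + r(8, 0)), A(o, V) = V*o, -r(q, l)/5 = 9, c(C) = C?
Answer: 2223/16 ≈ 138.94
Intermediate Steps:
r(q, l) = -45 (r(q, l) = -5*9 = -45)
Y = 77/160 (Y = (83 - 6)/(205 - 45) = 77/160 ≈ 0.48125)
A(22, 5)*Y + (180 - 1*94) = (5*22)*(77/160) + (180 - 1*94) = 110*(77/160) + (180 - 94) = 847/16 + 86 = 2223/16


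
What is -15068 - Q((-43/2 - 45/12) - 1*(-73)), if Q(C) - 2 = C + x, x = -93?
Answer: -60099/4 ≈ -15025.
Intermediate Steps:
Q(C) = -91 + C (Q(C) = 2 + (C - 93) = 2 + (-93 + C) = -91 + C)
-15068 - Q((-43/2 - 45/12) - 1*(-73)) = -15068 - (-91 + ((-43/2 - 45/12) - 1*(-73))) = -15068 - (-91 + ((-43*1/2 - 45*1/12) + 73)) = -15068 - (-91 + ((-43/2 - 15/4) + 73)) = -15068 - (-91 + (-101/4 + 73)) = -15068 - (-91 + 191/4) = -15068 - 1*(-173/4) = -15068 + 173/4 = -60099/4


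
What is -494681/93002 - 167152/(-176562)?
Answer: -35898198209/8210309562 ≈ -4.3723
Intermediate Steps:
-494681/93002 - 167152/(-176562) = -494681*1/93002 - 167152*(-1/176562) = -494681/93002 + 83576/88281 = -35898198209/8210309562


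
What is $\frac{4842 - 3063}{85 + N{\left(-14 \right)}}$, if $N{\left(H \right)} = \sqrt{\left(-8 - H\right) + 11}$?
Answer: $\frac{8895}{424} - \frac{1779 \sqrt{17}}{7208} \approx 19.961$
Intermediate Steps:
$N{\left(H \right)} = \sqrt{3 - H}$
$\frac{4842 - 3063}{85 + N{\left(-14 \right)}} = \frac{4842 - 3063}{85 + \sqrt{3 - -14}} = \frac{1779}{85 + \sqrt{3 + 14}} = \frac{1779}{85 + \sqrt{17}}$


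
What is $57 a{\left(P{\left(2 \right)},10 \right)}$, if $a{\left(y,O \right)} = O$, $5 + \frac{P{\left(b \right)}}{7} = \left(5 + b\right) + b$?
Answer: $570$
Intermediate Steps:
$P{\left(b \right)} = 14 b$ ($P{\left(b \right)} = -35 + 7 \left(\left(5 + b\right) + b\right) = -35 + 7 \left(5 + 2 b\right) = -35 + \left(35 + 14 b\right) = 14 b$)
$57 a{\left(P{\left(2 \right)},10 \right)} = 57 \cdot 10 = 570$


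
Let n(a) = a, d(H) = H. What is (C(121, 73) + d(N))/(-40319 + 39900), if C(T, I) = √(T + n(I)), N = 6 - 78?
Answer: 72/419 - √194/419 ≈ 0.13860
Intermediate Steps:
N = -72
C(T, I) = √(I + T) (C(T, I) = √(T + I) = √(I + T))
(C(121, 73) + d(N))/(-40319 + 39900) = (√(73 + 121) - 72)/(-40319 + 39900) = (√194 - 72)/(-419) = (-72 + √194)*(-1/419) = 72/419 - √194/419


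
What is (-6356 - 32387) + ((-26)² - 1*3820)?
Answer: -41887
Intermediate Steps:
(-6356 - 32387) + ((-26)² - 1*3820) = -38743 + (676 - 3820) = -38743 - 3144 = -41887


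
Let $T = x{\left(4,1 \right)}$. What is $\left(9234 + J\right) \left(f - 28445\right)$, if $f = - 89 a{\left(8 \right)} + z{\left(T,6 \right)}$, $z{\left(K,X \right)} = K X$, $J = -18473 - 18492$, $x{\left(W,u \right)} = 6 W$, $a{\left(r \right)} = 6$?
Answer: $799623385$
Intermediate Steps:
$J = -36965$ ($J = -18473 - 18492 = -36965$)
$T = 24$ ($T = 6 \cdot 4 = 24$)
$f = -390$ ($f = \left(-89\right) 6 + 24 \cdot 6 = -534 + 144 = -390$)
$\left(9234 + J\right) \left(f - 28445\right) = \left(9234 - 36965\right) \left(-390 - 28445\right) = \left(-27731\right) \left(-28835\right) = 799623385$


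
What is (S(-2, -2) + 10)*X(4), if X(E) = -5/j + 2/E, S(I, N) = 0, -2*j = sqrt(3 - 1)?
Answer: 5 + 50*sqrt(2) ≈ 75.711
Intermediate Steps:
j = -sqrt(2)/2 (j = -sqrt(3 - 1)/2 = -sqrt(2)/2 ≈ -0.70711)
X(E) = 2/E + 5*sqrt(2) (X(E) = -5*(-sqrt(2)) + 2/E = -(-5)*sqrt(2) + 2/E = 5*sqrt(2) + 2/E = 2/E + 5*sqrt(2))
(S(-2, -2) + 10)*X(4) = (0 + 10)*(2/4 + 5*sqrt(2)) = 10*(2*(1/4) + 5*sqrt(2)) = 10*(1/2 + 5*sqrt(2)) = 5 + 50*sqrt(2)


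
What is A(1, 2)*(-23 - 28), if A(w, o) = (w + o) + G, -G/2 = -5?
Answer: -663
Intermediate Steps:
G = 10 (G = -2*(-5) = 10)
A(w, o) = 10 + o + w (A(w, o) = (w + o) + 10 = (o + w) + 10 = 10 + o + w)
A(1, 2)*(-23 - 28) = (10 + 2 + 1)*(-23 - 28) = 13*(-51) = -663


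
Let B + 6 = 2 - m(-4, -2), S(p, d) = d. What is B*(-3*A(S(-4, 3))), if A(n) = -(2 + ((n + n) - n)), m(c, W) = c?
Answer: 0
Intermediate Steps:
B = 0 (B = -6 + (2 - 1*(-4)) = -6 + (2 + 4) = -6 + 6 = 0)
A(n) = -2 - n (A(n) = -(2 + (2*n - n)) = -(2 + n) = -2 - n)
B*(-3*A(S(-4, 3))) = 0*(-3*(-2 - 1*3)) = 0*(-3*(-2 - 3)) = 0*(-3*(-5)) = 0*15 = 0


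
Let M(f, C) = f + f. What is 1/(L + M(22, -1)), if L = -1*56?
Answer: -1/12 ≈ -0.083333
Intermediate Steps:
M(f, C) = 2*f
L = -56
1/(L + M(22, -1)) = 1/(-56 + 2*22) = 1/(-56 + 44) = 1/(-12) = -1/12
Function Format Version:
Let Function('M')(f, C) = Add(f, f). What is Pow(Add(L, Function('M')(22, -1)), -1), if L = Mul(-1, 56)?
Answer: Rational(-1, 12) ≈ -0.083333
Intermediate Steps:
Function('M')(f, C) = Mul(2, f)
L = -56
Pow(Add(L, Function('M')(22, -1)), -1) = Pow(Add(-56, Mul(2, 22)), -1) = Pow(Add(-56, 44), -1) = Pow(-12, -1) = Rational(-1, 12)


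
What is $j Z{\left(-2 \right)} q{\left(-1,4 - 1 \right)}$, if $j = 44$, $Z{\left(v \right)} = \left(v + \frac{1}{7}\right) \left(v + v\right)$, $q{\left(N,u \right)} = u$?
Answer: $\frac{6864}{7} \approx 980.57$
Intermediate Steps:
$Z{\left(v \right)} = 2 v \left(\frac{1}{7} + v\right)$ ($Z{\left(v \right)} = \left(v + \frac{1}{7}\right) 2 v = \left(\frac{1}{7} + v\right) 2 v = 2 v \left(\frac{1}{7} + v\right)$)
$j Z{\left(-2 \right)} q{\left(-1,4 - 1 \right)} = 44 \cdot \frac{2}{7} \left(-2\right) \left(1 + 7 \left(-2\right)\right) \left(4 - 1\right) = 44 \cdot \frac{2}{7} \left(-2\right) \left(1 - 14\right) 3 = 44 \cdot \frac{2}{7} \left(-2\right) \left(-13\right) 3 = 44 \cdot \frac{52}{7} \cdot 3 = \frac{2288}{7} \cdot 3 = \frac{6864}{7}$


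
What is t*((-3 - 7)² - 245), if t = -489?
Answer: 70905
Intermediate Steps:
t*((-3 - 7)² - 245) = -489*((-3 - 7)² - 245) = -489*((-10)² - 245) = -489*(100 - 245) = -489*(-145) = 70905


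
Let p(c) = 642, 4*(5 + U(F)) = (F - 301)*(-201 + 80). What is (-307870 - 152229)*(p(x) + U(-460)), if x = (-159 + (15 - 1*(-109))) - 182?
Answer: -43538708271/4 ≈ -1.0885e+10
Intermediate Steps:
U(F) = 36401/4 - 121*F/4 (U(F) = -5 + ((F - 301)*(-201 + 80))/4 = -5 + ((-301 + F)*(-121))/4 = -5 + (36421 - 121*F)/4 = -5 + (36421/4 - 121*F/4) = 36401/4 - 121*F/4)
x = -217 (x = (-159 + (15 + 109)) - 182 = (-159 + 124) - 182 = -35 - 182 = -217)
(-307870 - 152229)*(p(x) + U(-460)) = (-307870 - 152229)*(642 + (36401/4 - 121/4*(-460))) = -460099*(642 + (36401/4 + 13915)) = -460099*(642 + 92061/4) = -460099*94629/4 = -43538708271/4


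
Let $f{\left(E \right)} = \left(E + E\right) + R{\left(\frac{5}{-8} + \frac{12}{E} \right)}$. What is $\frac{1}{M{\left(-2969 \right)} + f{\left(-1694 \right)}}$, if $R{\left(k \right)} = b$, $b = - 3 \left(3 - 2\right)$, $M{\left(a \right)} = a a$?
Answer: $\frac{1}{8811570} \approx 1.1349 \cdot 10^{-7}$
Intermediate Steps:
$M{\left(a \right)} = a^{2}$
$b = -3$ ($b = \left(-3\right) 1 = -3$)
$R{\left(k \right)} = -3$
$f{\left(E \right)} = -3 + 2 E$ ($f{\left(E \right)} = \left(E + E\right) - 3 = 2 E - 3 = -3 + 2 E$)
$\frac{1}{M{\left(-2969 \right)} + f{\left(-1694 \right)}} = \frac{1}{\left(-2969\right)^{2} + \left(-3 + 2 \left(-1694\right)\right)} = \frac{1}{8814961 - 3391} = \frac{1}{8811570}$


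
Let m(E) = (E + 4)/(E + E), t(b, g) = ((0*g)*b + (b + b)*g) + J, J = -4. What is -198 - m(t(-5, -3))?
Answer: -5163/26 ≈ -198.58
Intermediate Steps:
t(b, g) = -4 + 2*b*g (t(b, g) = ((0*g)*b + (b + b)*g) - 4 = (0*b + (2*b)*g) - 4 = (0 + 2*b*g) - 4 = 2*b*g - 4 = -4 + 2*b*g)
m(E) = (4 + E)/(2*E) (m(E) = (4 + E)/((2*E)) = (4 + E)*(1/(2*E)) = (4 + E)/(2*E))
-198 - m(t(-5, -3)) = -198 - (4 + (-4 + 2*(-5)*(-3)))/(2*(-4 + 2*(-5)*(-3))) = -198 - (4 + (-4 + 30))/(2*(-4 + 30)) = -198 - (4 + 26)/(2*26) = -198 - 30/(2*26) = -198 - 1*15/26 = -198 - 15/26 = -5163/26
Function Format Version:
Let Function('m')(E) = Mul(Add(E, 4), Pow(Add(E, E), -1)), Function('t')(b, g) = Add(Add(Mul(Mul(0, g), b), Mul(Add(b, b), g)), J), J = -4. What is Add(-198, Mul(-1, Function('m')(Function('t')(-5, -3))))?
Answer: Rational(-5163, 26) ≈ -198.58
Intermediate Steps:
Function('t')(b, g) = Add(-4, Mul(2, b, g)) (Function('t')(b, g) = Add(Add(Mul(Mul(0, g), b), Mul(Add(b, b), g)), -4) = Add(Add(Mul(0, b), Mul(Mul(2, b), g)), -4) = Add(Add(0, Mul(2, b, g)), -4) = Add(Mul(2, b, g), -4) = Add(-4, Mul(2, b, g)))
Function('m')(E) = Mul(Rational(1, 2), Pow(E, -1), Add(4, E)) (Function('m')(E) = Mul(Add(4, E), Pow(Mul(2, E), -1)) = Mul(Add(4, E), Mul(Rational(1, 2), Pow(E, -1))) = Mul(Rational(1, 2), Pow(E, -1), Add(4, E)))
Add(-198, Mul(-1, Function('m')(Function('t')(-5, -3)))) = Add(-198, Mul(-1, Mul(Rational(1, 2), Pow(Add(-4, Mul(2, -5, -3)), -1), Add(4, Add(-4, Mul(2, -5, -3)))))) = Add(-198, Mul(-1, Mul(Rational(1, 2), Pow(Add(-4, 30), -1), Add(4, Add(-4, 30))))) = Add(-198, Mul(-1, Mul(Rational(1, 2), Pow(26, -1), Add(4, 26)))) = Add(-198, Mul(-1, Mul(Rational(1, 2), Rational(1, 26), 30))) = Add(-198, Mul(-1, Rational(15, 26))) = Add(-198, Rational(-15, 26)) = Rational(-5163, 26)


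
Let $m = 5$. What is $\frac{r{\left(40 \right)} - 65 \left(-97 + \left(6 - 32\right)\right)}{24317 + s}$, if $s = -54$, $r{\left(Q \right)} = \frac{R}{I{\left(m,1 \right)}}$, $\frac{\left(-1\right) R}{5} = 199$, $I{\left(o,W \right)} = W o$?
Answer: $\frac{7796}{24263} \approx 0.32131$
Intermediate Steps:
$R = -995$ ($R = \left(-5\right) 199 = -995$)
$r{\left(Q \right)} = -199$ ($r{\left(Q \right)} = - \frac{995}{1 \cdot 5} = - \frac{995}{5} = \left(-995\right) \frac{1}{5} = -199$)
$\frac{r{\left(40 \right)} - 65 \left(-97 + \left(6 - 32\right)\right)}{24317 + s} = \frac{-199 - 65 \left(-97 + \left(6 - 32\right)\right)}{24317 - 54} = \frac{-199 - 65 \left(-97 - 26\right)}{24263} = \left(-199 - -7995\right) \frac{1}{24263} = \left(-199 + 7995\right) \frac{1}{24263} = 7796 \cdot \frac{1}{24263} = \frac{7796}{24263}$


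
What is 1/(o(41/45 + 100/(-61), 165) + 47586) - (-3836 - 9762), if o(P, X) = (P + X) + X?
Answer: 1788509873503/131527421 ≈ 13598.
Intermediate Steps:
o(P, X) = P + 2*X
1/(o(41/45 + 100/(-61), 165) + 47586) - (-3836 - 9762) = 1/(((41/45 + 100/(-61)) + 2*165) + 47586) - (-3836 - 9762) = 1/(((41*(1/45) + 100*(-1/61)) + 330) + 47586) - 1*(-13598) = 1/(((41/45 - 100/61) + 330) + 47586) + 13598 = 1/((-1999/2745 + 330) + 47586) + 13598 = 1/(903851/2745 + 47586) + 13598 = 1/(131527421/2745) + 13598 = 2745/131527421 + 13598 = 1788509873503/131527421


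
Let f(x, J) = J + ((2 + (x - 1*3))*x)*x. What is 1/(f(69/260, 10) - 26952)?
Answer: -17576000/473533501351 ≈ -3.7117e-5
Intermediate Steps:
f(x, J) = J + x²*(-1 + x) (f(x, J) = J + ((2 + (x - 3))*x)*x = J + ((2 + (-3 + x))*x)*x = J + ((-1 + x)*x)*x = J + (x*(-1 + x))*x = J + x²*(-1 + x))
1/(f(69/260, 10) - 26952) = 1/((10 + (69/260)³ - (69/260)²) - 26952) = 1/((10 + 328509/17576000 - 1*4761/67600) - 26952) = 1/((10 + 328509/17576000 - 4761/67600) - 26952) = 1/(174850649/17576000 - 26952) = 1/(-473533501351/17576000) = -17576000/473533501351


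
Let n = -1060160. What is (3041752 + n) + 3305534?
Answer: 5287126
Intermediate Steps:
(3041752 + n) + 3305534 = (3041752 - 1060160) + 3305534 = 1981592 + 3305534 = 5287126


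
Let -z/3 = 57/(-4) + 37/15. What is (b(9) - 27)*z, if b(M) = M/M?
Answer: -9191/10 ≈ -919.10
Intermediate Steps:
b(M) = 1
z = 707/20 (z = -3*(57/(-4) + 37/15) = -3*(57*(-¼) + 37*(1/15)) = -3*(-57/4 + 37/15) = -3*(-707/60) = 707/20 ≈ 35.350)
(b(9) - 27)*z = (1 - 27)*(707/20) = -26*707/20 = -9191/10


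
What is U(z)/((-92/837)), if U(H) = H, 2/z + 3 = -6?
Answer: 93/46 ≈ 2.0217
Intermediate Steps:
z = -2/9 (z = 2/(-3 - 6) = 2/(-9) = 2*(-⅑) = -2/9 ≈ -0.22222)
U(z)/((-92/837)) = -2/(9*((-92/837))) = -2/(9*((-92*1/837))) = -2/(9*(-92/837)) = -2/9*(-837/92) = 93/46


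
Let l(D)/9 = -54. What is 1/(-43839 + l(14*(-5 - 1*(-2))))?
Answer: -1/44325 ≈ -2.2561e-5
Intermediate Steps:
l(D) = -486 (l(D) = 9*(-54) = -486)
1/(-43839 + l(14*(-5 - 1*(-2)))) = 1/(-43839 - 486) = 1/(-44325) = -1/44325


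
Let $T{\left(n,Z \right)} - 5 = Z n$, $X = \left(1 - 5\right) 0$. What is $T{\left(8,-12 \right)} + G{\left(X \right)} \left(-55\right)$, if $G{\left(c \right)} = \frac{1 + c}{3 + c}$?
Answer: $- \frac{328}{3} \approx -109.33$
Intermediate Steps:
$X = 0$ ($X = \left(-4\right) 0 = 0$)
$G{\left(c \right)} = \frac{1 + c}{3 + c}$
$T{\left(n,Z \right)} = 5 + Z n$
$T{\left(8,-12 \right)} + G{\left(X \right)} \left(-55\right) = \left(5 - 96\right) + \frac{1 + 0}{3 + 0} \left(-55\right) = \left(5 - 96\right) + \frac{1}{3} \cdot 1 \left(-55\right) = -91 + \frac{1}{3} \cdot 1 \left(-55\right) = -91 + \frac{1}{3} \left(-55\right) = -91 - \frac{55}{3} = - \frac{328}{3}$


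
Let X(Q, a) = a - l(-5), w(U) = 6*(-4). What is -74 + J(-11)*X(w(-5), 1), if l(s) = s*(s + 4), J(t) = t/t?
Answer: -78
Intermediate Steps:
J(t) = 1
w(U) = -24
l(s) = s*(4 + s)
X(Q, a) = -5 + a (X(Q, a) = a - (-5)*(4 - 5) = a - (-5)*(-1) = a - 1*5 = a - 5 = -5 + a)
-74 + J(-11)*X(w(-5), 1) = -74 + 1*(-5 + 1) = -74 + 1*(-4) = -74 - 4 = -78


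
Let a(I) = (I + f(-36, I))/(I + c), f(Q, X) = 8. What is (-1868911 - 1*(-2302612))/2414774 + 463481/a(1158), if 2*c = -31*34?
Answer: 176554221147220/703906621 ≈ 2.5082e+5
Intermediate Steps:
c = -527 (c = (-31*34)/2 = (1/2)*(-1054) = -527)
a(I) = (8 + I)/(-527 + I) (a(I) = (I + 8)/(I - 527) = (8 + I)/(-527 + I))
(-1868911 - 1*(-2302612))/2414774 + 463481/a(1158) = (-1868911 - 1*(-2302612))/2414774 + 463481/(((8 + 1158)/(-527 + 1158))) = (-1868911 + 2302612)*(1/2414774) + 463481/((1166/631)) = 433701*(1/2414774) + 463481/(((1/631)*1166)) = 433701/2414774 + 463481/(1166/631) = 433701/2414774 + 463481*(631/1166) = 433701/2414774 + 292456511/1166 = 176554221147220/703906621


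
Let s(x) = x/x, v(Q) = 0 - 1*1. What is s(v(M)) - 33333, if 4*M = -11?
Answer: -33332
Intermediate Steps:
M = -11/4 (M = (¼)*(-11) = -11/4 ≈ -2.7500)
v(Q) = -1 (v(Q) = 0 - 1 = -1)
s(x) = 1
s(v(M)) - 33333 = 1 - 33333 = -33332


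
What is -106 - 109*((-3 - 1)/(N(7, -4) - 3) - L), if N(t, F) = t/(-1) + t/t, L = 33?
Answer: 30983/9 ≈ 3442.6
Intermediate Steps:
N(t, F) = 1 - t (N(t, F) = t*(-1) + 1 = -t + 1 = 1 - t)
-106 - 109*((-3 - 1)/(N(7, -4) - 3) - L) = -106 - 109*((-3 - 1)/((1 - 1*7) - 3) - 1*33) = -106 - 109*(-4/((1 - 7) - 3) - 33) = -106 - 109*(-4/(-6 - 3) - 33) = -106 - 109*(-4/(-9) - 33) = -106 - 109*(-4*(-⅑) - 33) = -106 - 109*(4/9 - 33) = -106 - 109*(-293/9) = -106 + 31937/9 = 30983/9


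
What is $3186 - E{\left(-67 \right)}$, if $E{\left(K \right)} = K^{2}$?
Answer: $-1303$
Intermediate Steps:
$3186 - E{\left(-67 \right)} = 3186 - \left(-67\right)^{2} = 3186 - 4489 = -1303$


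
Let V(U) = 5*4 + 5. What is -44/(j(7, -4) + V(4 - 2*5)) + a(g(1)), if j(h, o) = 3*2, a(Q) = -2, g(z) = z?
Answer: -106/31 ≈ -3.4194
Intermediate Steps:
V(U) = 25 (V(U) = 20 + 5 = 25)
j(h, o) = 6
-44/(j(7, -4) + V(4 - 2*5)) + a(g(1)) = -44/(6 + 25) - 2 = -44/31 - 2 = -106/31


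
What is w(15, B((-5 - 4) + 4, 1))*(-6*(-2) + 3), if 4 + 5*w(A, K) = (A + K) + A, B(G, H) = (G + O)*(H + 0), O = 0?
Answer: 63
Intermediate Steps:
B(G, H) = G*H (B(G, H) = (G + 0)*(H + 0) = G*H)
w(A, K) = -⅘ + K/5 + 2*A/5 (w(A, K) = -⅘ + ((A + K) + A)/5 = -⅘ + (K + 2*A)/5 = -⅘ + (K/5 + 2*A/5) = -⅘ + K/5 + 2*A/5)
w(15, B((-5 - 4) + 4, 1))*(-6*(-2) + 3) = (-⅘ + (((-5 - 4) + 4)*1)/5 + (⅖)*15)*(-6*(-2) + 3) = (-⅘ + ((-9 + 4)*1)/5 + 6)*(12 + 3) = (-⅘ + (-5*1)/5 + 6)*15 = (-⅘ + (⅕)*(-5) + 6)*15 = (-⅘ - 1 + 6)*15 = (21/5)*15 = 63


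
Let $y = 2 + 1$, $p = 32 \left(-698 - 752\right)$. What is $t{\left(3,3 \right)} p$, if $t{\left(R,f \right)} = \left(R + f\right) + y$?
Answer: $-417600$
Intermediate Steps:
$p = -46400$ ($p = 32 \left(-698 - 752\right) = 32 \left(-1450\right) = -46400$)
$y = 3$
$t{\left(R,f \right)} = 3 + R + f$ ($t{\left(R,f \right)} = \left(R + f\right) + 3 = 3 + R + f$)
$t{\left(3,3 \right)} p = \left(3 + 3 + 3\right) \left(-46400\right) = 9 \left(-46400\right) = -417600$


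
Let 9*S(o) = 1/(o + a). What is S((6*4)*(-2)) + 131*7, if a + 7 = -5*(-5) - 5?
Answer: 288854/315 ≈ 917.00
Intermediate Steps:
a = 13 (a = -7 + (-5*(-5) - 5) = -7 + (25 - 5) = -7 + 20 = 13)
S(o) = 1/(9*(13 + o)) (S(o) = 1/(9*(o + 13)) = 1/(9*(13 + o)))
S((6*4)*(-2)) + 131*7 = 1/(9*(13 + (6*4)*(-2))) + 131*7 = 1/(9*(13 + 24*(-2))) + 917 = 1/(9*(13 - 48)) + 917 = (1/9)/(-35) + 917 = (1/9)*(-1/35) + 917 = -1/315 + 917 = 288854/315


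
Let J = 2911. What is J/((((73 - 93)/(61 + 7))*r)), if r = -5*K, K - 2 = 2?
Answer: 49487/100 ≈ 494.87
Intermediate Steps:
K = 4 (K = 2 + 2 = 4)
r = -20 (r = -5*4 = -20)
J/((((73 - 93)/(61 + 7))*r)) = 2911/((((73 - 93)/(61 + 7))*(-20))) = 2911/((-20/68*(-20))) = 2911/((-20*1/68*(-20))) = 2911/((-5/17*(-20))) = 2911/(100/17) = 2911*(17/100) = 49487/100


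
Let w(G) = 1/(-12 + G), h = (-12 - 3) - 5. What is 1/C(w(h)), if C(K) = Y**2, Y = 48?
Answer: 1/2304 ≈ 0.00043403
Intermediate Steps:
h = -20 (h = -15 - 5 = -20)
C(K) = 2304 (C(K) = 48**2 = 2304)
1/C(w(h)) = 1/2304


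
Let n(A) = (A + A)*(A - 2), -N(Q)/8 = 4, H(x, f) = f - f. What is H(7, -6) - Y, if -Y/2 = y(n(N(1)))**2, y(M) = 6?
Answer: 72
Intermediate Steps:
H(x, f) = 0
N(Q) = -32 (N(Q) = -8*4 = -32)
n(A) = 2*A*(-2 + A) (n(A) = (2*A)*(-2 + A) = 2*A*(-2 + A))
Y = -72 (Y = -2*6**2 = -2*36 = -72)
H(7, -6) - Y = 0 - 1*(-72) = 0 + 72 = 72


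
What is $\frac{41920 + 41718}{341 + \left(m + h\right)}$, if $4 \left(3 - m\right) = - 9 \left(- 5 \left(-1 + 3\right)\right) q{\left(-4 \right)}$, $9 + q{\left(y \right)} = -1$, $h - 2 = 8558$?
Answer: $\frac{83638}{9129} \approx 9.1618$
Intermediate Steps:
$h = 8560$ ($h = 2 + 8558 = 8560$)
$q{\left(y \right)} = -10$ ($q{\left(y \right)} = -9 - 1 = -10$)
$m = 228$ ($m = 3 - \frac{- 9 \left(- 5 \left(-1 + 3\right)\right) \left(-10\right)}{4} = 3 - \frac{- 9 \left(\left(-5\right) 2\right) \left(-10\right)}{4} = 3 - \frac{\left(-9\right) \left(-10\right) \left(-10\right)}{4} = 3 - \frac{90 \left(-10\right)}{4} = 3 - -225 = 3 + 225 = 228$)
$\frac{41920 + 41718}{341 + \left(m + h\right)} = \frac{41920 + 41718}{341 + \left(228 + 8560\right)} = \frac{83638}{341 + 8788} = \frac{83638}{9129}$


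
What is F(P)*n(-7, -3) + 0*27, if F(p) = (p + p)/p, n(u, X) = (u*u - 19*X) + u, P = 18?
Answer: 198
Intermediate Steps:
n(u, X) = u + u² - 19*X (n(u, X) = (u² - 19*X) + u = u + u² - 19*X)
F(p) = 2 (F(p) = (2*p)/p = 2)
F(P)*n(-7, -3) + 0*27 = 2*(-7 + (-7)² - 19*(-3)) + 0*27 = 2*(-7 + 49 + 57) + 0 = 2*99 + 0 = 198 + 0 = 198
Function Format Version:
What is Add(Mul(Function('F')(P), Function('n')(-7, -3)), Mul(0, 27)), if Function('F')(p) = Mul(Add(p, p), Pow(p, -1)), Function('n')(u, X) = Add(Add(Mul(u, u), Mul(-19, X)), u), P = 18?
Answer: 198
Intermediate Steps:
Function('n')(u, X) = Add(u, Pow(u, 2), Mul(-19, X)) (Function('n')(u, X) = Add(Add(Pow(u, 2), Mul(-19, X)), u) = Add(u, Pow(u, 2), Mul(-19, X)))
Function('F')(p) = 2 (Function('F')(p) = Mul(Mul(2, p), Pow(p, -1)) = 2)
Add(Mul(Function('F')(P), Function('n')(-7, -3)), Mul(0, 27)) = Add(Mul(2, Add(-7, Pow(-7, 2), Mul(-19, -3))), Mul(0, 27)) = Add(Mul(2, Add(-7, 49, 57)), 0) = Add(Mul(2, 99), 0) = Add(198, 0) = 198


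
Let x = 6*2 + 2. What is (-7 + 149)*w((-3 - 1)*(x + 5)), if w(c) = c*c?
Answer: 820192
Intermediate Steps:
x = 14 (x = 12 + 2 = 14)
w(c) = c²
(-7 + 149)*w((-3 - 1)*(x + 5)) = (-7 + 149)*((-3 - 1)*(14 + 5))² = 142*(-4*19)² = 142*(-76)² = 142*5776 = 820192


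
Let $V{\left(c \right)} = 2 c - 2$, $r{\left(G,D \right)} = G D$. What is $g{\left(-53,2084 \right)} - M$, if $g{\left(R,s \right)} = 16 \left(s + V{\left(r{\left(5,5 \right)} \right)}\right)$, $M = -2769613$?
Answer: $2803725$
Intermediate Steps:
$r{\left(G,D \right)} = D G$
$V{\left(c \right)} = -2 + 2 c$
$g{\left(R,s \right)} = 768 + 16 s$ ($g{\left(R,s \right)} = 16 \left(s - \left(2 - 2 \cdot 5 \cdot 5\right)\right) = 16 \left(s + \left(-2 + 2 \cdot 25\right)\right) = 16 \left(s + \left(-2 + 50\right)\right) = 16 \left(s + 48\right) = 16 \left(48 + s\right) = 768 + 16 s$)
$g{\left(-53,2084 \right)} - M = \left(768 + 16 \cdot 2084\right) - -2769613 = \left(768 + 33344\right) + 2769613 = 34112 + 2769613 = 2803725$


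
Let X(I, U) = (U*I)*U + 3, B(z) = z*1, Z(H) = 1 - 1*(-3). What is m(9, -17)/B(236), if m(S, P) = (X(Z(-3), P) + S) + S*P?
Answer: 1015/236 ≈ 4.3008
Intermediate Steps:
Z(H) = 4 (Z(H) = 1 + 3 = 4)
B(z) = z
X(I, U) = 3 + I*U**2 (X(I, U) = (I*U)*U + 3 = I*U**2 + 3 = 3 + I*U**2)
m(S, P) = 3 + S + 4*P**2 + P*S (m(S, P) = ((3 + 4*P**2) + S) + S*P = (3 + S + 4*P**2) + P*S = 3 + S + 4*P**2 + P*S)
m(9, -17)/B(236) = (3 + 9 + 4*(-17)**2 - 17*9)/236 = (3 + 9 + 4*289 - 153)*(1/236) = (3 + 9 + 1156 - 153)*(1/236) = 1015*(1/236) = 1015/236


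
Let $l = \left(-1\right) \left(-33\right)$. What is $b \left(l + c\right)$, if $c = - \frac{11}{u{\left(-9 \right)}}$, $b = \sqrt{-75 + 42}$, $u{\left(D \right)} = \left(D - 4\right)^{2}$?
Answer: $\frac{5566 i \sqrt{33}}{169} \approx 189.2 i$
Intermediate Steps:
$u{\left(D \right)} = \left(-4 + D\right)^{2}$
$l = 33$
$b = i \sqrt{33}$ ($b = \sqrt{-33} = i \sqrt{33} \approx 5.7446 i$)
$c = - \frac{11}{169}$ ($c = - \frac{11}{\left(-4 - 9\right)^{2}} = - \frac{11}{\left(-13\right)^{2}} = - \frac{11}{169} \approx -0.065089$)
$b \left(l + c\right) = i \sqrt{33} \left(33 - \frac{11}{169}\right) = i \sqrt{33} \cdot \frac{5566}{169} = \frac{5566 i \sqrt{33}}{169}$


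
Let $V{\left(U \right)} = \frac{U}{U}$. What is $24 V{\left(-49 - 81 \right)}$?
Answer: $24$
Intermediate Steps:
$V{\left(U \right)} = 1$
$24 V{\left(-49 - 81 \right)} = 24 \cdot 1 = 24$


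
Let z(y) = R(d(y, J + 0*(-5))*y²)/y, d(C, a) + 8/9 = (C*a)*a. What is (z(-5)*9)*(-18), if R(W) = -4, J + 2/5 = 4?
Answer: -648/5 ≈ -129.60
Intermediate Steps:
J = 18/5 (J = -⅖ + 4 = 18/5 ≈ 3.6000)
d(C, a) = -8/9 + C*a² (d(C, a) = -8/9 + (C*a)*a = -8/9 + C*a²)
z(y) = -4/y
(z(-5)*9)*(-18) = (-4/(-5)*9)*(-18) = (-4*(-⅕)*9)*(-18) = ((⅘)*9)*(-18) = (36/5)*(-18) = -648/5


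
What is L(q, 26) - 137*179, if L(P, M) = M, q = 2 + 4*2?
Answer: -24497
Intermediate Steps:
q = 10 (q = 2 + 8 = 10)
L(q, 26) - 137*179 = 26 - 137*179 = 26 - 24523 = -24497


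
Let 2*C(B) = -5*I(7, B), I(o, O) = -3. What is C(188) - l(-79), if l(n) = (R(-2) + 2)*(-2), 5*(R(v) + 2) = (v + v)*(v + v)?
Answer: 139/10 ≈ 13.900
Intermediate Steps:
R(v) = -2 + 4*v²/5 (R(v) = -2 + ((v + v)*(v + v))/5 = -2 + ((2*v)*(2*v))/5 = -2 + (4*v²)/5 = -2 + 4*v²/5)
C(B) = 15/2 (C(B) = (-5*(-3))/2 = (½)*15 = 15/2)
l(n) = -32/5 (l(n) = ((-2 + (⅘)*(-2)²) + 2)*(-2) = ((-2 + (⅘)*4) + 2)*(-2) = ((-2 + 16/5) + 2)*(-2) = (6/5 + 2)*(-2) = (16/5)*(-2) = -32/5)
C(188) - l(-79) = 15/2 - 1*(-32/5) = 15/2 + 32/5 = 139/10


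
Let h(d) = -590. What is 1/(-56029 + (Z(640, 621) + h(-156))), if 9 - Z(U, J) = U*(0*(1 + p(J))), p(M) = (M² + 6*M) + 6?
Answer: -1/56610 ≈ -1.7665e-5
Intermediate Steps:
p(M) = 6 + M² + 6*M
Z(U, J) = 9 (Z(U, J) = 9 - U*0*(1 + (6 + J² + 6*J)) = 9 - U*0*(7 + J² + 6*J) = 9 - U*0 = 9 - 1*0 = 9 + 0 = 9)
1/(-56029 + (Z(640, 621) + h(-156))) = 1/(-56029 + (9 - 590)) = 1/(-56029 - 581) = 1/(-56610) = -1/56610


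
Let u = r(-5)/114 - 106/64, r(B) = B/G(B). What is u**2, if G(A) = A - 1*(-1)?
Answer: 9006001/3326976 ≈ 2.7070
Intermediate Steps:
G(A) = 1 + A (G(A) = A + 1 = 1 + A)
r(B) = B/(1 + B)
u = -3001/1824 (u = -5/(1 - 5)/114 - 106/64 = -5/(-4)*(1/114) - 106*1/64 = -5*(-1/4)*(1/114) - 53/32 = (5/4)*(1/114) - 53/32 = 5/456 - 53/32 = -3001/1824 ≈ -1.6453)
u**2 = (-3001/1824)**2 = 9006001/3326976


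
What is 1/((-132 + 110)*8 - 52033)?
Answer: -1/52209 ≈ -1.9154e-5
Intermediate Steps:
1/((-132 + 110)*8 - 52033) = 1/(-22*8 - 52033) = 1/(-176 - 52033) = 1/(-52209) = -1/52209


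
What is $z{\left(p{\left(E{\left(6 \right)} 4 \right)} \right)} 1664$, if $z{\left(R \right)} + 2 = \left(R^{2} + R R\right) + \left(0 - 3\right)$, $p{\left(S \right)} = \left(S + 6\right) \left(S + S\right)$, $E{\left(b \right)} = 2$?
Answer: $166977408$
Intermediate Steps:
$p{\left(S \right)} = 2 S \left(6 + S\right)$ ($p{\left(S \right)} = \left(6 + S\right) 2 S = 2 S \left(6 + S\right)$)
$z{\left(R \right)} = -5 + 2 R^{2}$ ($z{\left(R \right)} = -2 + \left(\left(R^{2} + R R\right) + \left(0 - 3\right)\right) = -2 + \left(\left(R^{2} + R^{2}\right) + \left(0 - 3\right)\right) = -2 + \left(2 R^{2} - 3\right) = -2 + \left(-3 + 2 R^{2}\right) = -5 + 2 R^{2}$)
$z{\left(p{\left(E{\left(6 \right)} 4 \right)} \right)} 1664 = \left(-5 + 2 \left(2 \cdot 2 \cdot 4 \left(6 + 2 \cdot 4\right)\right)^{2}\right) 1664 = \left(-5 + 2 \left(2 \cdot 8 \left(6 + 8\right)\right)^{2}\right) 1664 = \left(-5 + 2 \left(2 \cdot 8 \cdot 14\right)^{2}\right) 1664 = \left(-5 + 2 \cdot 224^{2}\right) 1664 = \left(-5 + 2 \cdot 50176\right) 1664 = \left(-5 + 100352\right) 1664 = 100347 \cdot 1664 = 166977408$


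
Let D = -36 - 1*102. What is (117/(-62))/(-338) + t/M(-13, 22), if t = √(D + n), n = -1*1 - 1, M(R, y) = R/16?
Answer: 9/1612 - 32*I*√35/13 ≈ 0.0055831 - 14.563*I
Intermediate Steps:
M(R, y) = R/16 (M(R, y) = R*(1/16) = R/16)
D = -138 (D = -36 - 102 = -138)
n = -2 (n = -1 - 1 = -2)
t = 2*I*√35 (t = √(-138 - 2) = √(-140) = 2*I*√35 ≈ 11.832*I)
(117/(-62))/(-338) + t/M(-13, 22) = (117/(-62))/(-338) + (2*I*√35)/(((1/16)*(-13))) = (117*(-1/62))*(-1/338) + (2*I*√35)/(-13/16) = -117/62*(-1/338) + (2*I*√35)*(-16/13) = 9/1612 - 32*I*√35/13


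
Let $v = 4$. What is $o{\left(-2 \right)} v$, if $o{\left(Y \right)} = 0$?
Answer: $0$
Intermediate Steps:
$o{\left(-2 \right)} v = 0 \cdot 4 = 0$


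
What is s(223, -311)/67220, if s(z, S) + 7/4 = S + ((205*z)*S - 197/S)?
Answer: -17686790333/83621680 ≈ -211.51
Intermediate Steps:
s(z, S) = -7/4 + S - 197/S + 205*S*z (s(z, S) = -7/4 + (S + ((205*z)*S - 197/S)) = -7/4 + (S + (205*S*z - 197/S)) = -7/4 + (S + (-197/S + 205*S*z)) = -7/4 + (S - 197/S + 205*S*z) = -7/4 + S - 197/S + 205*S*z)
s(223, -311)/67220 = (-7/4 - 311 - 197/(-311) + 205*(-311)*223)/67220 = (-7/4 - 311 - 197*(-1/311) - 14217365)*(1/67220) = (-7/4 - 311 + 197/311 - 14217365)*(1/67220) = -17686790333/1244*1/67220 = -17686790333/83621680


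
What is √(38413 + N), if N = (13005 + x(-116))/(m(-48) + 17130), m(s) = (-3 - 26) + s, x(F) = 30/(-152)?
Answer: √16130789562179503/648014 ≈ 195.99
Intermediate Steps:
x(F) = -15/76 (x(F) = 30*(-1/152) = -15/76)
m(s) = -29 + s
N = 988365/1296028 (N = (13005 - 15/76)/((-29 - 48) + 17130) = 988365/(76*(-77 + 17130)) = (988365/76)/17053 = (988365/76)*(1/17053) = 988365/1296028 ≈ 0.76261)
√(38413 + N) = √(38413 + 988365/1296028) = √(49785311929/1296028) = √16130789562179503/648014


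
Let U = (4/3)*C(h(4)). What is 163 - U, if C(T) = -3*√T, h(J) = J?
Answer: 171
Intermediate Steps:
U = -8 (U = (4/3)*(-3*√4) = (4*(⅓))*(-3*2) = (4/3)*(-6) = -8)
163 - U = 163 - 1*(-8) = 163 + 8 = 171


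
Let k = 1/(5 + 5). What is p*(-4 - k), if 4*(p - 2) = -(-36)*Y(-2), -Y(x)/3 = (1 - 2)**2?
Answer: 205/2 ≈ 102.50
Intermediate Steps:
k = 1/10 ≈ 0.10000
Y(x) = -3 (Y(x) = -3*(1 - 2)**2 = -3*(-1)**2 = -3*1 = -3)
p = -25 (p = 2 + (-(-36)*(-3))/4 = 2 + (-36*3)/4 = 2 + (1/4)*(-108) = 2 - 27 = -25)
p*(-4 - k) = -25*(-4 - 1*1/10) = -25*(-4 - 1/10) = -25*(-41/10) = 205/2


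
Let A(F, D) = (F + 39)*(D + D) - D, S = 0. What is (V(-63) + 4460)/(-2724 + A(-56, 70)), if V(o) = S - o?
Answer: -4523/5174 ≈ -0.87418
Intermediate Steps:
A(F, D) = -D + 2*D*(39 + F) (A(F, D) = (39 + F)*(2*D) - D = 2*D*(39 + F) - D = -D + 2*D*(39 + F))
V(o) = -o (V(o) = 0 - o = -o)
(V(-63) + 4460)/(-2724 + A(-56, 70)) = (-1*(-63) + 4460)/(-2724 + 70*(77 + 2*(-56))) = (63 + 4460)/(-2724 + 70*(77 - 112)) = 4523/(-2724 + 70*(-35)) = 4523/(-2724 - 2450) = 4523/(-5174) = 4523*(-1/5174) = -4523/5174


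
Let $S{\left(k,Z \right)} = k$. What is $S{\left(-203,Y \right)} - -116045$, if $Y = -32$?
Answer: $115842$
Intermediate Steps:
$S{\left(-203,Y \right)} - -116045 = -203 - -116045 = -203 + 116045 = 115842$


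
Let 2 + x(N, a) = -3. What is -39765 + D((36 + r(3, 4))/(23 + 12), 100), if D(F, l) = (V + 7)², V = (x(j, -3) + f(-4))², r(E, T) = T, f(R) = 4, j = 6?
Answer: -39701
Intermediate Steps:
x(N, a) = -5 (x(N, a) = -2 - 3 = -5)
V = 1 (V = (-5 + 4)² = (-1)² = 1)
D(F, l) = 64 (D(F, l) = (1 + 7)² = 8² = 64)
-39765 + D((36 + r(3, 4))/(23 + 12), 100) = -39765 + 64 = -39701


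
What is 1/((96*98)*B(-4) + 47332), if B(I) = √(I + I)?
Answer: 11833/737100484 - 1176*I*√2/184275121 ≈ 1.6053e-5 - 9.0252e-6*I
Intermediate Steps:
B(I) = √2*√I (B(I) = √(2*I) = √2*√I)
1/((96*98)*B(-4) + 47332) = 1/((96*98)*(√2*√(-4)) + 47332) = 1/(9408*(√2*(2*I)) + 47332) = 1/(9408*(2*I*√2) + 47332) = 1/(18816*I*√2 + 47332) = 1/(47332 + 18816*I*√2)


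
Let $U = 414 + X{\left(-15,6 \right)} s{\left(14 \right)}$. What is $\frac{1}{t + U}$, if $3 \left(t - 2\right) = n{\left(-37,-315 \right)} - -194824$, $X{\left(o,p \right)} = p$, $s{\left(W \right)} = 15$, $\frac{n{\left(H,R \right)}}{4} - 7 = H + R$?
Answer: $\frac{3}{194962} \approx 1.5388 \cdot 10^{-5}$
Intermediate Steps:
$n{\left(H,R \right)} = 28 + 4 H + 4 R$ ($n{\left(H,R \right)} = 28 + 4 \left(H + R\right) = 28 + \left(4 H + 4 R\right) = 28 + 4 H + 4 R$)
$U = 504$ ($U = 414 + 6 \cdot 15 = 414 + 90 = 504$)
$t = \frac{193450}{3}$ ($t = 2 + \frac{\left(28 + 4 \left(-37\right) + 4 \left(-315\right)\right) - -194824}{3} = 2 + \frac{\left(28 - 148 - 1260\right) + 194824}{3} = 2 + \frac{-1380 + 194824}{3} = 2 + \frac{1}{3} \cdot 193444 = 2 + \frac{193444}{3} = \frac{193450}{3} \approx 64483.0$)
$\frac{1}{t + U} = \frac{1}{\frac{193450}{3} + 504} = \frac{1}{\frac{194962}{3}} = \frac{3}{194962}$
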